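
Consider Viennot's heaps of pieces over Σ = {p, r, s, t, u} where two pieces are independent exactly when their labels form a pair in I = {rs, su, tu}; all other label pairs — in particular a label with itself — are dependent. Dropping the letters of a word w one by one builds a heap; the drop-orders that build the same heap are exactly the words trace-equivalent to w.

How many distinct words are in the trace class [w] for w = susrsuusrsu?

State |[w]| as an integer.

462

drop 0:s onto floor
drop 1:u onto floor
drop 2:s onto {0:s}
drop 3:r onto {1:u}
drop 4:s onto {2:s}
drop 5:u onto {3:r}
drop 6:u onto {5:u}
drop 7:s onto {4:s}
drop 8:r onto {6:u}
drop 9:s onto {7:s}
drop 10:u onto {8:r}
ground layer = {0:s, 1:u}
drop-orders for the pieces not yet dropped (sum over which currently-grounded one goes next):
  1 to go: {9} 1  {10} 1
  2 to go: {7,9} 1  {8,10} 1  {9,10} 2
  3 to go: {4,7,9} 1  {6,8,10} 1  {7,9,10} 3  {8,9,10} 3
  4 to go: {2,4,7,9} 1  {4,7,9,10} 4  {5,6,8,10} 1  {6,8,9,10} 4  {7,8,9,10} 6
  5 to go: {0,2,4,7,9} 1  {2,4,7,9,10} 5  {3,5,6,8,10} 1  {4,7,8,9,10} 10  {5,6,8,9,10} 5  {6,7,8,9,10} 10
  6 to go: {0,2,4,7,9,10} 6  {1,3,5,6,8,10} 1  {2,4,7,8,9,10} 15  {3,5,6,8,9,10} 6  {4,6,7,8,9,10} 20  {5,6,7,8,9,10} 15
  7 to go: {0,2,4,7,8,9,10} 21  {1,3,5,6,8,9,10} 7  {2,4,6,7,8,9,10} 35  {3,5,6,7,8,9,10} 21  {4,5,6,7,8,9,10} 35
  8 to go: {0,2,4,6,7,8,9,10} 56  {1,3,5,6,7,8,9,10} 28  {2,4,5,6,7,8,9,10} 70  {3,4,5,6,7,8,9,10} 56
  9 to go: {0,2,4,5,6,7,8,9,10} 126  {1,3,4,5,6,7,8,9,10} 84  {2,3,4,5,6,7,8,9,10} 126
  if 0:s drops first: 210 orders
  if 1:u drops first: 252 orders
heap linearizations: 462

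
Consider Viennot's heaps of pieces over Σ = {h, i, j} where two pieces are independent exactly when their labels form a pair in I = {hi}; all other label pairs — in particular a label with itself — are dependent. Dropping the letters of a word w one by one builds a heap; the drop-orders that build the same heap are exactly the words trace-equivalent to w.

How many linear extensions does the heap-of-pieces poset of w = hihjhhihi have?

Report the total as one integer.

drop 0:h onto floor
drop 1:i onto floor
drop 2:h onto {0:h}
drop 3:j onto {1:i, 2:h}
drop 4:h onto {3:j}
drop 5:h onto {4:h}
drop 6:i onto {3:j}
drop 7:h onto {5:h}
drop 8:i onto {6:i}
ground layer = {0:h, 1:i}
drop-orders for the pieces not yet dropped (sum over which currently-grounded one goes next):
  1 to go: {7} 1  {8} 1
  2 to go: {5,7} 1  {6,8} 1  {7,8} 2
  3 to go: {4,5,7} 1  {5,7,8} 3  {6,7,8} 3
  4 to go: {4,5,7,8} 4  {5,6,7,8} 6
  5 to go: {4,5,6,7,8} 10
  6 to go: {3,4,5,6,7,8} 10
  7 to go: {1,3,4,5,6,7,8} 10  {2,3,4,5,6,7,8} 10
  if 0:h drops first: 20 orders
  if 1:i drops first: 10 orders
heap linearizations: 30

30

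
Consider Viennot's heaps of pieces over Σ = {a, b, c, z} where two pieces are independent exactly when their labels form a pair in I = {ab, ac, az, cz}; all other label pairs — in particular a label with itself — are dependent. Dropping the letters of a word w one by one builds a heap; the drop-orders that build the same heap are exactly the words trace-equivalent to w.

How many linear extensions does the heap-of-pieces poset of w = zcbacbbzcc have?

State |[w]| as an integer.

drop 0:z onto floor
drop 1:c onto floor
drop 2:b onto {0:z, 1:c}
drop 3:a onto floor
drop 4:c onto {2:b}
drop 5:b onto {4:c}
drop 6:b onto {5:b}
drop 7:z onto {6:b}
drop 8:c onto {6:b}
drop 9:c onto {8:c}
ground layer = {0:z, 1:c, 3:a}
drop-orders for the pieces not yet dropped (sum over which currently-grounded one goes next):
  1 to go: {3} 1  {7} 1  {9} 1
  2 to go: {3,7} 2  {3,9} 2  {7,9} 2  {8,9} 1
  3 to go: {3,7,9} 6  {3,8,9} 3  {7,8,9} 3
  4 to go: {3,7,8,9} 12  {6,7,8,9} 3
  5 to go: {3,6,7,8,9} 15  {5,6,7,8,9} 3
  6 to go: {3,5,6,7,8,9} 18  {4,5,6,7,8,9} 3
  7 to go: {2,4,5,6,7,8,9} 3  {3,4,5,6,7,8,9} 21
  8 to go: {0,2,4,5,6,7,8,9} 3  {1,2,4,5,6,7,8,9} 3  {2,3,4,5,6,7,8,9} 24
  if 0:z drops first: 27 orders
  if 1:c drops first: 27 orders
  if 3:a drops first: 6 orders
heap linearizations: 60

60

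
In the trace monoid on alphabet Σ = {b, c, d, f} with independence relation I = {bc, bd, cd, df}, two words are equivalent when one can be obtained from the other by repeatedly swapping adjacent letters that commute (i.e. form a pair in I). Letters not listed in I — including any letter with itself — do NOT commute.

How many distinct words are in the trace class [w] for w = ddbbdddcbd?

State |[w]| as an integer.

840

piece 0:d — minimal
piece 1:d rests on {0:d}
piece 2:b — minimal
piece 3:b rests on {2:b}
piece 4:d rests on {1:d}
piece 5:d rests on {4:d}
piece 6:d rests on {5:d}
piece 7:c — minimal
piece 8:b rests on {3:b}
piece 9:d rests on {6:d}
minimal pieces: {0:d, 2:b, 7:c}
ways to finish when only these pieces remain (= sum over removing one remaining piece with nothing left below it):
  1 left: {7}→1  {8}→1  {9}→1
  2 left: {3,8}→1  {6,9}→1  {7,8}→2  {7,9}→2  {8,9}→2
  3 left: {2,3,8}→1  {3,7,8}→3  {3,8,9}→3  {5,6,9}→1  {6,7,9}→3  {6,8,9}→3  {7,8,9}→6
  4 left: {2,3,7,8}→4  {2,3,8,9}→4  {3,6,8,9}→6  {3,7,8,9}→12  {4,5,6,9}→1  {5,6,7,9}→4  {5,6,8,9}→4  {6,7,8,9}→12
  5 left: {1,4,5,6,9}→1  {2,3,6,8,9}→10  {2,3,7,8,9}→20  {3,5,6,8,9}→10  {3,6,7,8,9}→30  {4,5,6,7,9}→5  {4,5,6,8,9}→5  {5,6,7,8,9}→20
  6 left: {0,1,4,5,6,9}→1  {1,4,5,6,7,9}→6  {1,4,5,6,8,9}→6  {2,3,5,6,8,9}→20  {2,3,6,7,8,9}→60  {3,4,5,6,8,9}→15  {3,5,6,7,8,9}→60  {4,5,6,7,8,9}→30
  7 left: {0,1,4,5,6,7,9}→7  {0,1,4,5,6,8,9}→7  {1,3,4,5,6,8,9}→21  {1,4,5,6,7,8,9}→42  {2,3,4,5,6,8,9}→35  {2,3,5,6,7,8,9}→140  {3,4,5,6,7,8,9}→105
  8 left: {0,1,3,4,5,6,8,9}→28  {0,1,4,5,6,7,8,9}→56  {1,2,3,4,5,6,8,9}→56  {1,3,4,5,6,7,8,9}→168  {2,3,4,5,6,7,8,9}→280
  placing 0:d first → 504 extensions
  placing 2:b first → 252 extensions
  placing 7:c first → 84 extensions
total linear extensions = 840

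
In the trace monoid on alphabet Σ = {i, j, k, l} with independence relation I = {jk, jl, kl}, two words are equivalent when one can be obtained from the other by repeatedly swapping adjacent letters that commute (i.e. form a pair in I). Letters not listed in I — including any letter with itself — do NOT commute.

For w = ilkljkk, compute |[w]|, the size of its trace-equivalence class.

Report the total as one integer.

#0=i has no predecessor
#1=l depends on [0:i]
#2=k depends on [0:i]
#3=l depends on [1:l]
#4=j depends on [0:i]
#5=k depends on [2:k]
#6=k depends on [5:k]
sources: [0:i]
N(rest) = Σ N(rest − s) over sources s of rest; N(one piece) = 1:
  size 1 → [3]=1  [4]=1  [6]=1
  size 2 → [1,3]=1  [3,4]=2  [3,6]=2  [4,6]=2  [5,6]=1
  size 3 → [1,3,4]=3  [1,3,6]=3  [2,5,6]=1  [3,4,6]=6  [3,5,6]=3  [4,5,6]=3
  size 4 → [1,3,4,6]=12  [1,3,5,6]=6  [2,3,5,6]=4  [2,4,5,6]=4  [3,4,5,6]=12
  size 5 → [1,2,3,5,6]=10  [1,3,4,5,6]=30  [2,3,4,5,6]=20
  first=0(i) contributes 60

60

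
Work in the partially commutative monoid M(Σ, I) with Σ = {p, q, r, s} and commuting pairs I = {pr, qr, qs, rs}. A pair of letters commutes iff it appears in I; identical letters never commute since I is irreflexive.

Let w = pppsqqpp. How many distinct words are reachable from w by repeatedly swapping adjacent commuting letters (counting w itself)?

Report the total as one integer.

piece 0:p — minimal
piece 1:p rests on {0:p}
piece 2:p rests on {1:p}
piece 3:s rests on {2:p}
piece 4:q rests on {2:p}
piece 5:q rests on {4:q}
piece 6:p rests on {3:s, 5:q}
piece 7:p rests on {6:p}
minimal pieces: {0:p}
ways to finish when only these pieces remain (= sum over removing one remaining piece with nothing left below it):
  1 left: {7}→1
  2 left: {6,7}→1
  3 left: {3,6,7}→1  {5,6,7}→1
  4 left: {3,5,6,7}→2  {4,5,6,7}→1
  5 left: {3,4,5,6,7}→3
  6 left: {2,3,4,5,6,7}→3
  placing 0:p first → 3 extensions

3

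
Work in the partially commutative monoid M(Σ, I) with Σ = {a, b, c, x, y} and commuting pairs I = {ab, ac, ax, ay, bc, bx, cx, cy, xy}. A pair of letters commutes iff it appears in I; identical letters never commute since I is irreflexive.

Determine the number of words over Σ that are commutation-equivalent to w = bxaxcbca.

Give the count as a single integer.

0(b) covers ∅
1(x) covers ∅
2(a) covers ∅
3(x) covers 1:x
4(c) covers ∅
5(b) covers 0:b
6(c) covers 4:c
7(a) covers 2:a
floor of heap: 0:b, 1:x, 2:a, 4:c
completions by unplaced set U, small U first (add the entries for U minus each lowest piece of U):
  |U|=1: {3}:1  {5}:1  {6}:1  {7}:1
  |U|=2: {0,5}:1  {1,3}:1  {2,7}:1  {3,5}:2  {3,6}:2  {3,7}:2  {4,6}:1  {5,6}:2  {5,7}:2  {6,7}:2
  |U|=3: {0,3,5}:3  {0,5,6}:3  {0,5,7}:3  {1,3,5}:3  {1,3,6}:3  {1,3,7}:3  {2,3,7}:3  {2,5,7}:3  {2,6,7}:3  {3,4,6}:3  {3,5,6}:6  {3,5,7}:6  {3,6,7}:6  {4,5,6}:3  {4,6,7}:3  {5,6,7}:6
  |U|=4: {0,1,3,5}:6  {0,2,5,7}:6  {0,3,5,6}:12  {0,3,5,7}:12  {0,4,5,6}:6  {0,5,6,7}:12  {1,2,3,7}:6  {1,3,4,6}:6  {1,3,5,6}:12  {1,3,5,7}:12  {1,3,6,7}:12  {2,3,5,7}:12  {2,3,6,7}:12  {2,4,6,7}:6  {2,5,6,7}:12  {3,4,5,6}:12  {3,4,6,7}:12  {3,5,6,7}:24  {4,5,6,7}:12
  |U|=5: {0,1,3,5,6}:30  {0,1,3,5,7}:30  {0,2,3,5,7}:30  {0,2,5,6,7}:30  {0,3,4,5,6}:30  {0,3,5,6,7}:60  {0,4,5,6,7}:30  {1,2,3,5,7}:30  {1,2,3,6,7}:30  {1,3,4,5,6}:30  {1,3,4,6,7}:30  {1,3,5,6,7}:60  {2,3,4,6,7}:30  {2,3,5,6,7}:60  {2,4,5,6,7}:30  {3,4,5,6,7}:60
  |U|=6: {0,1,2,3,5,7}:90  {0,1,3,4,5,6}:90  {0,1,3,5,6,7}:180  {0,2,3,5,6,7}:180  {0,2,4,5,6,7}:90  {0,3,4,5,6,7}:180  {1,2,3,4,6,7}:90  {1,2,3,5,6,7}:180  {1,3,4,5,6,7}:180  {2,3,4,5,6,7}:180
  start at 0(b): 630
  start at 1(x): 630
  start at 2(a): 630
  start at 4(c): 630
sum over floor = 2520

2520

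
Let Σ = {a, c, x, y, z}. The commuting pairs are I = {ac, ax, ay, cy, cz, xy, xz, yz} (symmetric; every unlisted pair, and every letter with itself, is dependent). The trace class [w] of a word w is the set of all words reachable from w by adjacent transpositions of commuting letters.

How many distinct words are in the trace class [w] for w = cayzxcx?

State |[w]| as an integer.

105

piece 0:c — minimal
piece 1:a — minimal
piece 2:y — minimal
piece 3:z rests on {1:a}
piece 4:x rests on {0:c}
piece 5:c rests on {4:x}
piece 6:x rests on {5:c}
minimal pieces: {0:c, 1:a, 2:y}
ways to finish when only these pieces remain (= sum over removing one remaining piece with nothing left below it):
  1 left: {2}→1  {3}→1  {6}→1
  2 left: {1,3}→1  {2,3}→2  {2,6}→2  {3,6}→2  {5,6}→1
  3 left: {1,2,3}→3  {1,3,6}→3  {2,3,6}→6  {2,5,6}→3  {3,5,6}→3  {4,5,6}→1
  4 left: {0,4,5,6}→1  {1,2,3,6}→12  {1,3,5,6}→6  {2,3,5,6}→12  {2,4,5,6}→4  {3,4,5,6}→4
  5 left: {0,2,4,5,6}→5  {0,3,4,5,6}→5  {1,2,3,5,6}→30  {1,3,4,5,6}→10  {2,3,4,5,6}→20
  placing 0:c first → 60 extensions
  placing 1:a first → 30 extensions
  placing 2:y first → 15 extensions
total linear extensions = 105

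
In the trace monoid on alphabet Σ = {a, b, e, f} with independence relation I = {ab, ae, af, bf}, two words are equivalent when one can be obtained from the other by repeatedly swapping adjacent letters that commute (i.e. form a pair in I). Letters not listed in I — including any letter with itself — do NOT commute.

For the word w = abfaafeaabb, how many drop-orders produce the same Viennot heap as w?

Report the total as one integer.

1386

drop 0:a onto floor
drop 1:b onto floor
drop 2:f onto floor
drop 3:a onto {0:a}
drop 4:a onto {3:a}
drop 5:f onto {2:f}
drop 6:e onto {1:b, 5:f}
drop 7:a onto {4:a}
drop 8:a onto {7:a}
drop 9:b onto {6:e}
drop 10:b onto {9:b}
ground layer = {0:a, 1:b, 2:f}
drop-orders for the pieces not yet dropped (sum over which currently-grounded one goes next):
  1 to go: {8} 1  {10} 1
  2 to go: {7,8} 1  {8,10} 2  {9,10} 1
  3 to go: {4,7,8} 1  {6,9,10} 1  {7,8,10} 3  {8,9,10} 3
  4 to go: {1,6,9,10} 1  {3,4,7,8} 1  {4,7,8,10} 4  {5,6,9,10} 1  {6,8,9,10} 4  {7,8,9,10} 6
  5 to go: {0,3,4,7,8} 1  {1,5,6,9,10} 2  {1,6,8,9,10} 5  {2,5,6,9,10} 1  {3,4,7,8,10} 5  {4,7,8,9,10} 10  {5,6,8,9,10} 5  {6,7,8,9,10} 10
  6 to go: {0,3,4,7,8,10} 6  {1,2,5,6,9,10} 3  {1,5,6,8,9,10} 12  {1,6,7,8,9,10} 15  {2,5,6,8,9,10} 6  {3,4,7,8,9,10} 15  {4,6,7,8,9,10} 20  {5,6,7,8,9,10} 15
  7 to go: {0,3,4,7,8,9,10} 21  {1,2,5,6,8,9,10} 21  {1,4,6,7,8,9,10} 35  {1,5,6,7,8,9,10} 42  {2,5,6,7,8,9,10} 21  {3,4,6,7,8,9,10} 35  {4,5,6,7,8,9,10} 35
  8 to go: {0,3,4,6,7,8,9,10} 56  {1,2,5,6,7,8,9,10} 84  {1,3,4,6,7,8,9,10} 70  {1,4,5,6,7,8,9,10} 112  {2,4,5,6,7,8,9,10} 56  {3,4,5,6,7,8,9,10} 70
  9 to go: {0,1,3,4,6,7,8,9,10} 126  {0,3,4,5,6,7,8,9,10} 126  {1,2,4,5,6,7,8,9,10} 252  {1,3,4,5,6,7,8,9,10} 252  {2,3,4,5,6,7,8,9,10} 126
  if 0:a drops first: 630 orders
  if 1:b drops first: 252 orders
  if 2:f drops first: 504 orders
heap linearizations: 1386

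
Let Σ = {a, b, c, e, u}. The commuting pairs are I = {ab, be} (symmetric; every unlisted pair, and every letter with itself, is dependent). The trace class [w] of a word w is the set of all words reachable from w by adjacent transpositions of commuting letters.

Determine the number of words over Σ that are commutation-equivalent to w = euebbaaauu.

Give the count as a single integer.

15

drop 0:e onto floor
drop 1:u onto {0:e}
drop 2:e onto {1:u}
drop 3:b onto {1:u}
drop 4:b onto {3:b}
drop 5:a onto {2:e}
drop 6:a onto {5:a}
drop 7:a onto {6:a}
drop 8:u onto {4:b, 7:a}
drop 9:u onto {8:u}
ground layer = {0:e}
drop-orders for the pieces not yet dropped (sum over which currently-grounded one goes next):
  1 to go: {9} 1
  2 to go: {8,9} 1
  3 to go: {4,8,9} 1  {7,8,9} 1
  4 to go: {3,4,8,9} 1  {4,7,8,9} 2  {6,7,8,9} 1
  5 to go: {3,4,7,8,9} 3  {4,6,7,8,9} 3  {5,6,7,8,9} 1
  6 to go: {2,5,6,7,8,9} 1  {3,4,6,7,8,9} 6  {4,5,6,7,8,9} 4
  7 to go: {2,4,5,6,7,8,9} 5  {3,4,5,6,7,8,9} 10
  8 to go: {2,3,4,5,6,7,8,9} 15
  if 0:e drops first: 15 orders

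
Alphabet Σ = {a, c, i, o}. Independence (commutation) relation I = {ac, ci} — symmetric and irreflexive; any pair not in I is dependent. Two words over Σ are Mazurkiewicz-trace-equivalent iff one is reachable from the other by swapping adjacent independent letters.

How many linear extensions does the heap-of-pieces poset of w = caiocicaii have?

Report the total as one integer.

piece 0:c — minimal
piece 1:a — minimal
piece 2:i rests on {1:a}
piece 3:o rests on {0:c, 2:i}
piece 4:c rests on {3:o}
piece 5:i rests on {3:o}
piece 6:c rests on {4:c}
piece 7:a rests on {5:i}
piece 8:i rests on {7:a}
piece 9:i rests on {8:i}
minimal pieces: {0:c, 1:a}
ways to finish when only these pieces remain (= sum over removing one remaining piece with nothing left below it):
  1 left: {6}→1  {9}→1
  2 left: {4,6}→1  {6,9}→2  {8,9}→1
  3 left: {4,6,9}→3  {6,8,9}→3  {7,8,9}→1
  4 left: {4,6,8,9}→6  {5,7,8,9}→1  {6,7,8,9}→4
  5 left: {4,6,7,8,9}→10  {5,6,7,8,9}→5
  6 left: {4,5,6,7,8,9}→15
  7 left: {3,4,5,6,7,8,9}→15
  8 left: {0,3,4,5,6,7,8,9}→15  {2,3,4,5,6,7,8,9}→15
  placing 0:c first → 15 extensions
  placing 1:a first → 30 extensions
total linear extensions = 45

45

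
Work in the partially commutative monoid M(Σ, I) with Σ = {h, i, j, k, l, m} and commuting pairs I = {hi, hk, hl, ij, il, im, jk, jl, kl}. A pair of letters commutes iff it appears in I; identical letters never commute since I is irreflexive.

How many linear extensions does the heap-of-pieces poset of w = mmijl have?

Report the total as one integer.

10

0(m) covers ∅
1(m) covers 0:m
2(i) covers ∅
3(j) covers 1:m
4(l) covers 1:m
floor of heap: 0:m, 2:i
completions by unplaced set U, small U first (add the entries for U minus each lowest piece of U):
  |U|=1: {2}:1  {3}:1  {4}:1
  |U|=2: {2,3}:2  {2,4}:2  {3,4}:2
  |U|=3: {1,3,4}:2  {2,3,4}:6
  start at 0(m): 8
  start at 2(i): 2
sum over floor = 10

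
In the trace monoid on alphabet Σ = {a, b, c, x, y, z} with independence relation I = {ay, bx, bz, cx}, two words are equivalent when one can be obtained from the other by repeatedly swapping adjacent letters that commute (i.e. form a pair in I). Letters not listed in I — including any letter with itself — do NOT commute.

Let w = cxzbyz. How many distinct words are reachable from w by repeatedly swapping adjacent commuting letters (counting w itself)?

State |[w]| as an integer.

5

piece 0:c — minimal
piece 1:x — minimal
piece 2:z rests on {0:c, 1:x}
piece 3:b rests on {0:c}
piece 4:y rests on {2:z, 3:b}
piece 5:z rests on {4:y}
minimal pieces: {0:c, 1:x}
ways to finish when only these pieces remain (= sum over removing one remaining piece with nothing left below it):
  1 left: {5}→1
  2 left: {4,5}→1
  3 left: {2,4,5}→1  {3,4,5}→1
  4 left: {1,2,4,5}→1  {2,3,4,5}→2
  placing 0:c first → 3 extensions
  placing 1:x first → 2 extensions
total linear extensions = 5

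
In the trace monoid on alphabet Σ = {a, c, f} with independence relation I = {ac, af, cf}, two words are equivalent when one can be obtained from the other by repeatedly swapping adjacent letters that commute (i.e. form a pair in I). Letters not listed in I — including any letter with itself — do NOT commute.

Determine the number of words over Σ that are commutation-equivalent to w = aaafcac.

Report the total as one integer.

105

piece 0:a — minimal
piece 1:a rests on {0:a}
piece 2:a rests on {1:a}
piece 3:f — minimal
piece 4:c — minimal
piece 5:a rests on {2:a}
piece 6:c rests on {4:c}
minimal pieces: {0:a, 3:f, 4:c}
ways to finish when only these pieces remain (= sum over removing one remaining piece with nothing left below it):
  1 left: {3}→1  {5}→1  {6}→1
  2 left: {2,5}→1  {3,5}→2  {3,6}→2  {4,6}→1  {5,6}→2
  3 left: {1,2,5}→1  {2,3,5}→3  {2,5,6}→3  {3,4,6}→3  {3,5,6}→6  {4,5,6}→3
  4 left: {0,1,2,5}→1  {1,2,3,5}→4  {1,2,5,6}→4  {2,3,5,6}→12  {2,4,5,6}→6  {3,4,5,6}→12
  5 left: {0,1,2,3,5}→5  {0,1,2,5,6}→5  {1,2,3,5,6}→20  {1,2,4,5,6}→10  {2,3,4,5,6}→30
  placing 0:a first → 60 extensions
  placing 3:f first → 15 extensions
  placing 4:c first → 30 extensions
total linear extensions = 105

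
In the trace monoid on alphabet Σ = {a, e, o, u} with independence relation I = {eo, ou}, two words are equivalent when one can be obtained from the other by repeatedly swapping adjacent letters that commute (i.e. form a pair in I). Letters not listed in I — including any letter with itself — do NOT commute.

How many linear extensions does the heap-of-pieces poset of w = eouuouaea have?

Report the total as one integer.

0(e) covers ∅
1(o) covers ∅
2(u) covers 0:e
3(u) covers 2:u
4(o) covers 1:o
5(u) covers 3:u
6(a) covers 4:o, 5:u
7(e) covers 6:a
8(a) covers 7:e
floor of heap: 0:e, 1:o
completions by unplaced set U, small U first (add the entries for U minus each lowest piece of U):
  |U|=1: {8}:1
  |U|=2: {7,8}:1
  |U|=3: {6,7,8}:1
  |U|=4: {4,6,7,8}:1  {5,6,7,8}:1
  |U|=5: {1,4,6,7,8}:1  {3,5,6,7,8}:1  {4,5,6,7,8}:2
  |U|=6: {1,4,5,6,7,8}:3  {2,3,5,6,7,8}:1  {3,4,5,6,7,8}:3
  |U|=7: {0,2,3,5,6,7,8}:1  {1,3,4,5,6,7,8}:6  {2,3,4,5,6,7,8}:4
  start at 0(e): 10
  start at 1(o): 5
sum over floor = 15

15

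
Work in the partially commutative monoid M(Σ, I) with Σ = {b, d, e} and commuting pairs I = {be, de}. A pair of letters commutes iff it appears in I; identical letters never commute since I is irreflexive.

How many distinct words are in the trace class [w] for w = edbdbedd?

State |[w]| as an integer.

#0=e has no predecessor
#1=d has no predecessor
#2=b depends on [1:d]
#3=d depends on [2:b]
#4=b depends on [3:d]
#5=e depends on [0:e]
#6=d depends on [4:b]
#7=d depends on [6:d]
sources: [0:e, 1:d]
N(rest) = Σ N(rest − s) over sources s of rest; N(one piece) = 1:
  size 1 → [5]=1  [7]=1
  size 2 → [0,5]=1  [5,7]=2  [6,7]=1
  size 3 → [0,5,7]=3  [4,6,7]=1  [5,6,7]=3
  size 4 → [0,5,6,7]=6  [3,4,6,7]=1  [4,5,6,7]=4
  size 5 → [0,4,5,6,7]=10  [2,3,4,6,7]=1  [3,4,5,6,7]=5
  size 6 → [0,3,4,5,6,7]=15  [1,2,3,4,6,7]=1  [2,3,4,5,6,7]=6
  first=0(e) contributes 7
  first=1(d) contributes 21
|[w]| = 28

28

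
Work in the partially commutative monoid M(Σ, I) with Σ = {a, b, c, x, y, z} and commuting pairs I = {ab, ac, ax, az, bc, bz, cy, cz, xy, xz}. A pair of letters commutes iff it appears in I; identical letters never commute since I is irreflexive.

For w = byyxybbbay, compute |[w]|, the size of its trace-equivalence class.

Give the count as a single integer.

17

0(b) covers ∅
1(y) covers 0:b
2(y) covers 1:y
3(x) covers 0:b
4(y) covers 2:y
5(b) covers 3:x, 4:y
6(b) covers 5:b
7(b) covers 6:b
8(a) covers 4:y
9(y) covers 7:b, 8:a
floor of heap: 0:b
completions by unplaced set U, small U first (add the entries for U minus each lowest piece of U):
  |U|=1: {9}:1
  |U|=2: {7,9}:1  {8,9}:1
  |U|=3: {6,7,9}:1  {7,8,9}:2
  |U|=4: {5,6,7,9}:1  {6,7,8,9}:3
  |U|=5: {3,5,6,7,9}:1  {5,6,7,8,9}:4
  |U|=6: {3,5,6,7,8,9}:5  {4,5,6,7,8,9}:4
  |U|=7: {2,4,5,6,7,8,9}:4  {3,4,5,6,7,8,9}:9
  |U|=8: {1,2,4,5,6,7,8,9}:4  {2,3,4,5,6,7,8,9}:13
  start at 0(b): 17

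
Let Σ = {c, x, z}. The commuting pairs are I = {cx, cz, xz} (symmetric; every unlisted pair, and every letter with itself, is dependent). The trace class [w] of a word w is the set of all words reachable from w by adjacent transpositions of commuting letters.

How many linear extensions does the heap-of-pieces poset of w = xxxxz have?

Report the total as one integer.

piece 0:x — minimal
piece 1:x rests on {0:x}
piece 2:x rests on {1:x}
piece 3:x rests on {2:x}
piece 4:z — minimal
minimal pieces: {0:x, 4:z}
ways to finish when only these pieces remain (= sum over removing one remaining piece with nothing left below it):
  1 left: {3}→1  {4}→1
  2 left: {2,3}→1  {3,4}→2
  3 left: {1,2,3}→1  {2,3,4}→3
  placing 0:x first → 4 extensions
  placing 4:z first → 1 extensions
total linear extensions = 5

5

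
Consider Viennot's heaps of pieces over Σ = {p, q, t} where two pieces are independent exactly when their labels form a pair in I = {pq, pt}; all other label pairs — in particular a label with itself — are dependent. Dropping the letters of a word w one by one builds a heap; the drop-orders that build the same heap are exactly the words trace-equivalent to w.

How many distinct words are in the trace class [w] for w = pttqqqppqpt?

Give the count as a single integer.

330

0(p) covers ∅
1(t) covers ∅
2(t) covers 1:t
3(q) covers 2:t
4(q) covers 3:q
5(q) covers 4:q
6(p) covers 0:p
7(p) covers 6:p
8(q) covers 5:q
9(p) covers 7:p
10(t) covers 8:q
floor of heap: 0:p, 1:t
completions by unplaced set U, small U first (add the entries for U minus each lowest piece of U):
  |U|=1: {9}:1  {10}:1
  |U|=2: {7,9}:1  {8,10}:1  {9,10}:2
  |U|=3: {5,8,10}:1  {6,7,9}:1  {7,9,10}:3  {8,9,10}:3
  |U|=4: {0,6,7,9}:1  {4,5,8,10}:1  {5,8,9,10}:4  {6,7,9,10}:4  {7,8,9,10}:6
  |U|=5: {0,6,7,9,10}:5  {3,4,5,8,10}:1  {4,5,8,9,10}:5  {5,7,8,9,10}:10  {6,7,8,9,10}:10
  |U|=6: {0,6,7,8,9,10}:15  {2,3,4,5,8,10}:1  {3,4,5,8,9,10}:6  {4,5,7,8,9,10}:15  {5,6,7,8,9,10}:20
  |U|=7: {0,5,6,7,8,9,10}:35  {1,2,3,4,5,8,10}:1  {2,3,4,5,8,9,10}:7  {3,4,5,7,8,9,10}:21  {4,5,6,7,8,9,10}:35
  |U|=8: {0,4,5,6,7,8,9,10}:70  {1,2,3,4,5,8,9,10}:8  {2,3,4,5,7,8,9,10}:28  {3,4,5,6,7,8,9,10}:56
  |U|=9: {0,3,4,5,6,7,8,9,10}:126  {1,2,3,4,5,7,8,9,10}:36  {2,3,4,5,6,7,8,9,10}:84
  start at 0(p): 120
  start at 1(t): 210
sum over floor = 330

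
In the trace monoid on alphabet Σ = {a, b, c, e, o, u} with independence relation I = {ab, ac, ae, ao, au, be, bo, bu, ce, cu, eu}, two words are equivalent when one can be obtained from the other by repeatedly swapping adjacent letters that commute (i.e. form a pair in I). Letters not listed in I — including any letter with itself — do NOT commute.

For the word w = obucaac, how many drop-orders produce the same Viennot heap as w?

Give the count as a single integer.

#0=o has no predecessor
#1=b has no predecessor
#2=u depends on [0:o]
#3=c depends on [0:o, 1:b]
#4=a has no predecessor
#5=a depends on [4:a]
#6=c depends on [3:c]
sources: [0:o, 1:b, 4:a]
N(rest) = Σ N(rest − s) over sources s of rest; N(one piece) = 1:
  size 1 → [2]=1  [5]=1  [6]=1
  size 2 → [2,5]=2  [2,6]=2  [3,6]=1  [4,5]=1  [5,6]=2
  size 3 → [1,3,6]=1  [2,3,6]=3  [2,4,5]=3  [2,5,6]=6  [3,5,6]=3  [4,5,6]=3
  size 4 → [0,2,3,6]=3  [1,2,3,6]=4  [1,3,5,6]=4  [2,3,5,6]=12  [2,4,5,6]=12  [3,4,5,6]=6
  size 5 → [0,1,2,3,6]=7  [0,2,3,5,6]=15  [1,2,3,5,6]=20  [1,3,4,5,6]=10  [2,3,4,5,6]=30
  first=0(o) contributes 60
  first=1(b) contributes 45
  first=4(a) contributes 42
|[w]| = 147

147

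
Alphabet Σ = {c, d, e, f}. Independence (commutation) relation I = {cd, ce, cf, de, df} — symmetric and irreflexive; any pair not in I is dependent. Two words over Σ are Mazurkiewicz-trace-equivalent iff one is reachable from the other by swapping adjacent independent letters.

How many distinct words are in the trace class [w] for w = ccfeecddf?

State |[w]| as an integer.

1260

0(c) covers ∅
1(c) covers 0:c
2(f) covers ∅
3(e) covers 2:f
4(e) covers 3:e
5(c) covers 1:c
6(d) covers ∅
7(d) covers 6:d
8(f) covers 4:e
floor of heap: 0:c, 2:f, 6:d
completions by unplaced set U, small U first (add the entries for U minus each lowest piece of U):
  |U|=1: {5}:1  {7}:1  {8}:1
  |U|=2: {1,5}:1  {4,8}:1  {5,7}:2  {5,8}:2  {6,7}:1  {7,8}:2
  |U|=3: {0,1,5}:1  {1,5,7}:3  {1,5,8}:3  {3,4,8}:1  {4,5,8}:3  {4,7,8}:3  {5,6,7}:3  {5,7,8}:6  {6,7,8}:3
  |U|=4: {0,1,5,7}:4  {0,1,5,8}:4  {1,4,5,8}:6  {1,5,6,7}:6  {1,5,7,8}:12  {2,3,4,8}:1  {3,4,5,8}:4  {3,4,7,8}:4  {4,5,7,8}:12  {4,6,7,8}:6  {5,6,7,8}:12
  |U|=5: {0,1,4,5,8}:10  {0,1,5,6,7}:10  {0,1,5,7,8}:20  {1,3,4,5,8}:10  {1,4,5,7,8}:30  {1,5,6,7,8}:30  {2,3,4,5,8}:5  {2,3,4,7,8}:5  {3,4,5,7,8}:20  {3,4,6,7,8}:10  {4,5,6,7,8}:30
  |U|=6: {0,1,3,4,5,8}:20  {0,1,4,5,7,8}:60  {0,1,5,6,7,8}:60  {1,2,3,4,5,8}:15  {1,3,4,5,7,8}:60  {1,4,5,6,7,8}:90  {2,3,4,5,7,8}:30  {2,3,4,6,7,8}:15  {3,4,5,6,7,8}:60
  |U|=7: {0,1,2,3,4,5,8}:35  {0,1,3,4,5,7,8}:140  {0,1,4,5,6,7,8}:210  {1,2,3,4,5,7,8}:105  {1,3,4,5,6,7,8}:210  {2,3,4,5,6,7,8}:105
  start at 0(c): 420
  start at 2(f): 560
  start at 6(d): 280
sum over floor = 1260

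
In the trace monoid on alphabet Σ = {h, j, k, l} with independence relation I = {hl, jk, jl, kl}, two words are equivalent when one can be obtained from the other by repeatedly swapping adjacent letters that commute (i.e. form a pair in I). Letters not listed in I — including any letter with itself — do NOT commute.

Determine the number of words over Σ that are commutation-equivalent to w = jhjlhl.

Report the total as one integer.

drop 0:j onto floor
drop 1:h onto {0:j}
drop 2:j onto {1:h}
drop 3:l onto floor
drop 4:h onto {2:j}
drop 5:l onto {3:l}
ground layer = {0:j, 3:l}
drop-orders for the pieces not yet dropped (sum over which currently-grounded one goes next):
  1 to go: {4} 1  {5} 1
  2 to go: {2,4} 1  {3,5} 1  {4,5} 2
  3 to go: {1,2,4} 1  {2,4,5} 3  {3,4,5} 3
  4 to go: {0,1,2,4} 1  {1,2,4,5} 4  {2,3,4,5} 6
  if 0:j drops first: 10 orders
  if 3:l drops first: 5 orders
heap linearizations: 15

15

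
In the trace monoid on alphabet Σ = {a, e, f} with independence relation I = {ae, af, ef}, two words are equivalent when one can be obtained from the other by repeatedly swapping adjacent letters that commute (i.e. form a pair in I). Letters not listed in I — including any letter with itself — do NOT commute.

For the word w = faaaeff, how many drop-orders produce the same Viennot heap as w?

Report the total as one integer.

140

#0=f has no predecessor
#1=a has no predecessor
#2=a depends on [1:a]
#3=a depends on [2:a]
#4=e has no predecessor
#5=f depends on [0:f]
#6=f depends on [5:f]
sources: [0:f, 1:a, 4:e]
N(rest) = Σ N(rest − s) over sources s of rest; N(one piece) = 1:
  size 1 → [3]=1  [4]=1  [6]=1
  size 2 → [2,3]=1  [3,4]=2  [3,6]=2  [4,6]=2  [5,6]=1
  size 3 → [0,5,6]=1  [1,2,3]=1  [2,3,4]=3  [2,3,6]=3  [3,4,6]=6  [3,5,6]=3  [4,5,6]=3
  size 4 → [0,3,5,6]=4  [0,4,5,6]=4  [1,2,3,4]=4  [1,2,3,6]=4  [2,3,4,6]=12  [2,3,5,6]=6  [3,4,5,6]=12
  size 5 → [0,2,3,5,6]=10  [0,3,4,5,6]=20  [1,2,3,4,6]=20  [1,2,3,5,6]=10  [2,3,4,5,6]=30
  first=0(f) contributes 60
  first=1(a) contributes 60
  first=4(e) contributes 20
|[w]| = 140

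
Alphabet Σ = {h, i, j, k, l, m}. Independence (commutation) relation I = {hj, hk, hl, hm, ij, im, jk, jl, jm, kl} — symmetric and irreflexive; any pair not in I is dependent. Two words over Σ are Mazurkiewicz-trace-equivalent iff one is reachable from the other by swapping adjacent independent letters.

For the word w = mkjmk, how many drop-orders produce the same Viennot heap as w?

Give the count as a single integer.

5

piece 0:m — minimal
piece 1:k rests on {0:m}
piece 2:j — minimal
piece 3:m rests on {1:k}
piece 4:k rests on {3:m}
minimal pieces: {0:m, 2:j}
ways to finish when only these pieces remain (= sum over removing one remaining piece with nothing left below it):
  1 left: {2}→1  {4}→1
  2 left: {2,4}→2  {3,4}→1
  3 left: {1,3,4}→1  {2,3,4}→3
  placing 0:m first → 4 extensions
  placing 2:j first → 1 extensions
total linear extensions = 5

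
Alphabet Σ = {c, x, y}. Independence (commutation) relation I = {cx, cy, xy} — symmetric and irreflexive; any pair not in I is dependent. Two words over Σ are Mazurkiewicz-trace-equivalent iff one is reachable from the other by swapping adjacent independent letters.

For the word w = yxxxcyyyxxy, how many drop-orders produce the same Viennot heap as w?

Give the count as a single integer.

2772

drop 0:y onto floor
drop 1:x onto floor
drop 2:x onto {1:x}
drop 3:x onto {2:x}
drop 4:c onto floor
drop 5:y onto {0:y}
drop 6:y onto {5:y}
drop 7:y onto {6:y}
drop 8:x onto {3:x}
drop 9:x onto {8:x}
drop 10:y onto {7:y}
ground layer = {0:y, 1:x, 4:c}
drop-orders for the pieces not yet dropped (sum over which currently-grounded one goes next):
  1 to go: {4} 1  {9} 1  {10} 1
  2 to go: {4,9} 2  {4,10} 2  {7,10} 1  {8,9} 1  {9,10} 2
  3 to go: {3,8,9} 1  {4,7,10} 3  {4,8,9} 3  {4,9,10} 6  {6,7,10} 1  {7,9,10} 3  {8,9,10} 3
  4 to go: {2,3,8,9} 1  {3,4,8,9} 4  {3,8,9,10} 4  {4,6,7,10} 4  {4,7,9,10} 12  {4,8,9,10} 12  {5,6,7,10} 1  {6,7,9,10} 4  {7,8,9,10} 6
  5 to go: {0,5,6,7,10} 1  {1,2,3,8,9} 1  {2,3,4,8,9} 5  {2,3,8,9,10} 5  {3,4,8,9,10} 20  {3,7,8,9,10} 10  {4,5,6,7,10} 5  {4,6,7,9,10} 20  {4,7,8,9,10} 30  {5,6,7,9,10} 5  {6,7,8,9,10} 10
  6 to go: {0,4,5,6,7,10} 6  {0,5,6,7,9,10} 6  {1,2,3,4,8,9} 6  {1,2,3,8,9,10} 6  {2,3,4,8,9,10} 30  {2,3,7,8,9,10} 15  {3,4,7,8,9,10} 60  {3,6,7,8,9,10} 20  {4,5,6,7,9,10} 30  {4,6,7,8,9,10} 60  {5,6,7,8,9,10} 15
  7 to go: {0,4,5,6,7,9,10} 42  {0,5,6,7,8,9,10} 21  {1,2,3,4,8,9,10} 42  {1,2,3,7,8,9,10} 21  {2,3,4,7,8,9,10} 105  {2,3,6,7,8,9,10} 35  {3,4,6,7,8,9,10} 140  {3,5,6,7,8,9,10} 35  {4,5,6,7,8,9,10} 105
  8 to go: {0,3,5,6,7,8,9,10} 56  {0,4,5,6,7,8,9,10} 168  {1,2,3,4,7,8,9,10} 168  {1,2,3,6,7,8,9,10} 56  {2,3,4,6,7,8,9,10} 280  {2,3,5,6,7,8,9,10} 70  {3,4,5,6,7,8,9,10} 280
  9 to go: {0,2,3,5,6,7,8,9,10} 126  {0,3,4,5,6,7,8,9,10} 504  {1,2,3,4,6,7,8,9,10} 504  {1,2,3,5,6,7,8,9,10} 126  {2,3,4,5,6,7,8,9,10} 630
  if 0:y drops first: 1260 orders
  if 1:x drops first: 1260 orders
  if 4:c drops first: 252 orders
heap linearizations: 2772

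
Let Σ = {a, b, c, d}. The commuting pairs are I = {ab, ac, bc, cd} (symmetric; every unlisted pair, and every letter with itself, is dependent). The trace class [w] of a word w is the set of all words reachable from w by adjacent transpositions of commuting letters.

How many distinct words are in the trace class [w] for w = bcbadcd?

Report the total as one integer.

63

piece 0:b — minimal
piece 1:c — minimal
piece 2:b rests on {0:b}
piece 3:a — minimal
piece 4:d rests on {2:b, 3:a}
piece 5:c rests on {1:c}
piece 6:d rests on {4:d}
minimal pieces: {0:b, 1:c, 3:a}
ways to finish when only these pieces remain (= sum over removing one remaining piece with nothing left below it):
  1 left: {5}→1  {6}→1
  2 left: {1,5}→1  {4,6}→1  {5,6}→2
  3 left: {1,5,6}→3  {2,4,6}→1  {3,4,6}→1  {4,5,6}→3
  4 left: {0,2,4,6}→1  {1,4,5,6}→6  {2,3,4,6}→2  {2,4,5,6}→4  {3,4,5,6}→4
  5 left: {0,2,3,4,6}→3  {0,2,4,5,6}→5  {1,2,4,5,6}→10  {1,3,4,5,6}→10  {2,3,4,5,6}→10
  placing 0:b first → 30 extensions
  placing 1:c first → 18 extensions
  placing 3:a first → 15 extensions
total linear extensions = 63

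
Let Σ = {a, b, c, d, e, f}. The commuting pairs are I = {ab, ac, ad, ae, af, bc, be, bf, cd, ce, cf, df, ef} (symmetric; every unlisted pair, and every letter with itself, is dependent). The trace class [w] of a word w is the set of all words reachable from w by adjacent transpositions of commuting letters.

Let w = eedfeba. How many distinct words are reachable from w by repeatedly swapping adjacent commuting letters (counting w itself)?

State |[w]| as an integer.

84

#0=e has no predecessor
#1=e depends on [0:e]
#2=d depends on [1:e]
#3=f has no predecessor
#4=e depends on [2:d]
#5=b depends on [2:d]
#6=a has no predecessor
sources: [0:e, 3:f, 6:a]
N(rest) = Σ N(rest − s) over sources s of rest; N(one piece) = 1:
  size 1 → [3]=1  [4]=1  [5]=1  [6]=1
  size 2 → [3,4]=2  [3,5]=2  [3,6]=2  [4,5]=2  [4,6]=2  [5,6]=2
  size 3 → [2,4,5]=2  [3,4,5]=6  [3,4,6]=6  [3,5,6]=6  [4,5,6]=6
  size 4 → [1,2,4,5]=2  [2,3,4,5]=8  [2,4,5,6]=8  [3,4,5,6]=24
  size 5 → [0,1,2,4,5]=2  [1,2,3,4,5]=10  [1,2,4,5,6]=10  [2,3,4,5,6]=40
  first=0(e) contributes 60
  first=3(f) contributes 12
  first=6(a) contributes 12
|[w]| = 84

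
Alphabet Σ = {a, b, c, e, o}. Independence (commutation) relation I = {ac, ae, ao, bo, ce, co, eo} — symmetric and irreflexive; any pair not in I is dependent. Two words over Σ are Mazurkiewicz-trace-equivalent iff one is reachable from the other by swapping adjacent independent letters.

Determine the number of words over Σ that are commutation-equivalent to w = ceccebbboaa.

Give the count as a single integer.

piece 0:c — minimal
piece 1:e — minimal
piece 2:c rests on {0:c}
piece 3:c rests on {2:c}
piece 4:e rests on {1:e}
piece 5:b rests on {3:c, 4:e}
piece 6:b rests on {5:b}
piece 7:b rests on {6:b}
piece 8:o — minimal
piece 9:a rests on {7:b}
piece 10:a rests on {9:a}
minimal pieces: {0:c, 1:e, 8:o}
ways to finish when only these pieces remain (= sum over removing one remaining piece with nothing left below it):
  1 left: {8}→1  {10}→1
  2 left: {8,10}→2  {9,10}→1
  3 left: {7,9,10}→1  {8,9,10}→3
  4 left: {6,7,9,10}→1  {7,8,9,10}→4
  5 left: {5,6,7,9,10}→1  {6,7,8,9,10}→5
  6 left: {3,5,6,7,9,10}→1  {4,5,6,7,9,10}→1  {5,6,7,8,9,10}→6
  7 left: {1,4,5,6,7,9,10}→1  {2,3,5,6,7,9,10}→1  {3,4,5,6,7,9,10}→2  {3,5,6,7,8,9,10}→7  {4,5,6,7,8,9,10}→7
  8 left: {0,2,3,5,6,7,9,10}→1  {1,3,4,5,6,7,9,10}→3  {1,4,5,6,7,8,9,10}→8  {2,3,4,5,6,7,9,10}→3  {2,3,5,6,7,8,9,10}→8  {3,4,5,6,7,8,9,10}→16
  9 left: {0,2,3,4,5,6,7,9,10}→4  {0,2,3,5,6,7,8,9,10}→9  {1,2,3,4,5,6,7,9,10}→6  {1,3,4,5,6,7,8,9,10}→27  {2,3,4,5,6,7,8,9,10}→27
  placing 0:c first → 60 extensions
  placing 1:e first → 40 extensions
  placing 8:o first → 10 extensions
total linear extensions = 110

110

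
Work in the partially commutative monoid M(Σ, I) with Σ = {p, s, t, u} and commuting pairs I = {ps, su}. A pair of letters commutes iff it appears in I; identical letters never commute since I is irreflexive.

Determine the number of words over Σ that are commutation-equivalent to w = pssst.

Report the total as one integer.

4

#0=p has no predecessor
#1=s has no predecessor
#2=s depends on [1:s]
#3=s depends on [2:s]
#4=t depends on [0:p, 3:s]
sources: [0:p, 1:s]
N(rest) = Σ N(rest − s) over sources s of rest; N(one piece) = 1:
  size 1 → [4]=1
  size 2 → [0,4]=1  [3,4]=1
  size 3 → [0,3,4]=2  [2,3,4]=1
  first=0(p) contributes 1
  first=1(s) contributes 3
|[w]| = 4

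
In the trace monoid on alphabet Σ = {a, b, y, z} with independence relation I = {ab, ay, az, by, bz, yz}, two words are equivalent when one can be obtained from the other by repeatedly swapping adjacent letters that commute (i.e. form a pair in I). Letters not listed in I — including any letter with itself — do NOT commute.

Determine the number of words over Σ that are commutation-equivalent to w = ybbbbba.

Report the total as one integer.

42

#0=y has no predecessor
#1=b has no predecessor
#2=b depends on [1:b]
#3=b depends on [2:b]
#4=b depends on [3:b]
#5=b depends on [4:b]
#6=a has no predecessor
sources: [0:y, 1:b, 6:a]
N(rest) = Σ N(rest − s) over sources s of rest; N(one piece) = 1:
  size 1 → [0]=1  [5]=1  [6]=1
  size 2 → [0,5]=2  [0,6]=2  [4,5]=1  [5,6]=2
  size 3 → [0,4,5]=3  [0,5,6]=6  [3,4,5]=1  [4,5,6]=3
  size 4 → [0,3,4,5]=4  [0,4,5,6]=12  [2,3,4,5]=1  [3,4,5,6]=4
  size 5 → [0,2,3,4,5]=5  [0,3,4,5,6]=20  [1,2,3,4,5]=1  [2,3,4,5,6]=5
  first=0(y) contributes 6
  first=1(b) contributes 30
  first=6(a) contributes 6
|[w]| = 42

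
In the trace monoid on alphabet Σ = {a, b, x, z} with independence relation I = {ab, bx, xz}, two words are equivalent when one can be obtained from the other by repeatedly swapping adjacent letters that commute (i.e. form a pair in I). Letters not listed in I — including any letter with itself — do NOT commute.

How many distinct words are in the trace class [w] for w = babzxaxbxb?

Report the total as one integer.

#0=b has no predecessor
#1=a has no predecessor
#2=b depends on [0:b]
#3=z depends on [1:a, 2:b]
#4=x depends on [1:a]
#5=a depends on [3:z, 4:x]
#6=x depends on [5:a]
#7=b depends on [3:z]
#8=x depends on [6:x]
#9=b depends on [7:b]
sources: [0:b, 1:a]
N(rest) = Σ N(rest − s) over sources s of rest; N(one piece) = 1:
  size 1 → [8]=1  [9]=1
  size 2 → [6,8]=1  [7,9]=1  [8,9]=2
  size 3 → [5,6,8]=1  [6,8,9]=3  [7,8,9]=3
  size 4 → [4,5,6,8]=1  [5,6,8,9]=4  [6,7,8,9]=6
  size 5 → [4,5,6,8,9]=5  [5,6,7,8,9]=10
  size 6 → [3,5,6,7,8,9]=10  [4,5,6,7,8,9]=15
  size 7 → [2,3,5,6,7,8,9]=10  [3,4,5,6,7,8,9]=25
  size 8 → [0,2,3,5,6,7,8,9]=10  [1,3,4,5,6,7,8,9]=25  [2,3,4,5,6,7,8,9]=35
  first=0(b) contributes 60
  first=1(a) contributes 45
|[w]| = 105

105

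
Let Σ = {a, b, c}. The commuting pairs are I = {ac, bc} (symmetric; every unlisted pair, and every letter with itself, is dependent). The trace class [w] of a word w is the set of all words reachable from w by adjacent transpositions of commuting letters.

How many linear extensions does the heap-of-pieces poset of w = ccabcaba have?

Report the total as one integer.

drop 0:c onto floor
drop 1:c onto {0:c}
drop 2:a onto floor
drop 3:b onto {2:a}
drop 4:c onto {1:c}
drop 5:a onto {3:b}
drop 6:b onto {5:a}
drop 7:a onto {6:b}
ground layer = {0:c, 2:a}
drop-orders for the pieces not yet dropped (sum over which currently-grounded one goes next):
  1 to go: {4} 1  {7} 1
  2 to go: {1,4} 1  {4,7} 2  {6,7} 1
  3 to go: {0,1,4} 1  {1,4,7} 3  {4,6,7} 3  {5,6,7} 1
  4 to go: {0,1,4,7} 4  {1,4,6,7} 6  {3,5,6,7} 1  {4,5,6,7} 4
  5 to go: {0,1,4,6,7} 10  {1,4,5,6,7} 10  {2,3,5,6,7} 1  {3,4,5,6,7} 5
  6 to go: {0,1,4,5,6,7} 20  {1,3,4,5,6,7} 15  {2,3,4,5,6,7} 6
  if 0:c drops first: 21 orders
  if 2:a drops first: 35 orders
heap linearizations: 56

56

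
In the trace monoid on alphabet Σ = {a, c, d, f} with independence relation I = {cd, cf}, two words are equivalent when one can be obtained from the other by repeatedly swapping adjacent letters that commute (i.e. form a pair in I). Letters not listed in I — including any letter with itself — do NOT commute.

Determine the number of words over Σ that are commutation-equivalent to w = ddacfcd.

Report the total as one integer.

drop 0:d onto floor
drop 1:d onto {0:d}
drop 2:a onto {1:d}
drop 3:c onto {2:a}
drop 4:f onto {2:a}
drop 5:c onto {3:c}
drop 6:d onto {4:f}
ground layer = {0:d}
drop-orders for the pieces not yet dropped (sum over which currently-grounded one goes next):
  1 to go: {5} 1  {6} 1
  2 to go: {3,5} 1  {4,6} 1  {5,6} 2
  3 to go: {3,5,6} 3  {4,5,6} 3
  4 to go: {3,4,5,6} 6
  5 to go: {2,3,4,5,6} 6
  if 0:d drops first: 6 orders

6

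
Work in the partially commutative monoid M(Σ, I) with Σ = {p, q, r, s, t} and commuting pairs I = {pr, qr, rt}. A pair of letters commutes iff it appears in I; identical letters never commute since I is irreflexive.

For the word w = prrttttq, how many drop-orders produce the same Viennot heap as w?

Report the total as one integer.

0(p) covers ∅
1(r) covers ∅
2(r) covers 1:r
3(t) covers 0:p
4(t) covers 3:t
5(t) covers 4:t
6(t) covers 5:t
7(q) covers 6:t
floor of heap: 0:p, 1:r
completions by unplaced set U, small U first (add the entries for U minus each lowest piece of U):
  |U|=1: {2}:1  {7}:1
  |U|=2: {1,2}:1  {2,7}:2  {6,7}:1
  |U|=3: {1,2,7}:3  {2,6,7}:3  {5,6,7}:1
  |U|=4: {1,2,6,7}:6  {2,5,6,7}:4  {4,5,6,7}:1
  |U|=5: {1,2,5,6,7}:10  {2,4,5,6,7}:5  {3,4,5,6,7}:1
  |U|=6: {0,3,4,5,6,7}:1  {1,2,4,5,6,7}:15  {2,3,4,5,6,7}:6
  start at 0(p): 21
  start at 1(r): 7
sum over floor = 28

28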